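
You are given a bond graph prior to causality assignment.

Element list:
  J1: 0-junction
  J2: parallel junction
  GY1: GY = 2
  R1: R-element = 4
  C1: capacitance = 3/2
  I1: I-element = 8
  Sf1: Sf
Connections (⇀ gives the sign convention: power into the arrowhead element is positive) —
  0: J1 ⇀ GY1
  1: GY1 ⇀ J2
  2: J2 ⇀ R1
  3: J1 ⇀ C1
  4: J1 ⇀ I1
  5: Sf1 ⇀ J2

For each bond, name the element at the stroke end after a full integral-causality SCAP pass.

β0 →GY1
β1 →GY1
β2 →J2
β3 →J1
β4 →I1
β5 →Sf1

β5 stroke→Sf1  (Sf1 (Sf) sets flow on bond)
β3 stroke→J1  (prefer integral on C1)
β0 stroke→GY1  (common-e at J1 fixed by 3)
β4 stroke→I1  (common-e at J1 fixed by 3)
β1 stroke→GY1  (GY1 both-in/both-out from 0)
β2 stroke→J2  (closing 0-jn rule on J2)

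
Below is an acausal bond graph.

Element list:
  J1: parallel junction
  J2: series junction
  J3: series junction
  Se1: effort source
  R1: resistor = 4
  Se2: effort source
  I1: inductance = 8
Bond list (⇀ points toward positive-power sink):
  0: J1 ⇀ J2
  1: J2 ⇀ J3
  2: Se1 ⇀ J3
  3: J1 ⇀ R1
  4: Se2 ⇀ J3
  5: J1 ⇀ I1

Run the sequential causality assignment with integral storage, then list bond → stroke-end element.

bond 2 stroke at J3  (source Se1 imposes e)
bond 4 stroke at J3  (source Se2 imposes e)
bond 1 stroke at J2  (closing 1-jn rule on J3)
bond 0 stroke at J1  (J2 needs exactly one f-in)
bond 3 stroke at R1  (J1: bond 0 brought effort, rest push out)
bond 5 stroke at I1  (J1 effort already set via bond 0)

b0 stroke→J1
b1 stroke→J2
b2 stroke→J3
b3 stroke→R1
b4 stroke→J3
b5 stroke→I1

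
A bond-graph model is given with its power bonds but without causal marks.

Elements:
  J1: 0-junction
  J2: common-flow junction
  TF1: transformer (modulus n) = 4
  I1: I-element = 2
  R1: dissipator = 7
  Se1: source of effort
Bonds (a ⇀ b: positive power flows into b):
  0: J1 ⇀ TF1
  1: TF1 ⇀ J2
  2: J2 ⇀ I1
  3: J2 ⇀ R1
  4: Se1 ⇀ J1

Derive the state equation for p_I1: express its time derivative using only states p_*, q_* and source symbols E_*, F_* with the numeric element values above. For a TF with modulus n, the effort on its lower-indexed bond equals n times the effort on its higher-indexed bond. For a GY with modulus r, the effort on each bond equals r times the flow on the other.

dp_I1/dt = E_Se1/4 - 7*p_I1/2

β4 stroke→J1  (source Se1 imposes e)
β0 stroke→TF1  (common-e at J1 fixed by 4)
β1 stroke→J2  (TF TF1: opposite of bond 0)
β2 stroke→I1  (prefer integral on I1)
β3 stroke→J2  (common-f at J2 fixed by 2)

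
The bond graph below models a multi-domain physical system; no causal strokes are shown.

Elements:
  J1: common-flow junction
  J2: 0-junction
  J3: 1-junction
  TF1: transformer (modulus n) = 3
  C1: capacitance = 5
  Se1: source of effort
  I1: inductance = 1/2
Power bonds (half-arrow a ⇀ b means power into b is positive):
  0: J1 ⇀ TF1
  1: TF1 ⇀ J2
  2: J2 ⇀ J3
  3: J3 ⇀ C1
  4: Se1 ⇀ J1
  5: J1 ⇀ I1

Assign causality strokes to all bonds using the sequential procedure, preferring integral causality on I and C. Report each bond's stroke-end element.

#4 stroke→J1  (Se1: effort source, stroke at far end)
#3 stroke→J3  (C1 outputs effort q/C1)
#2 stroke→J2  (closing 1-jn rule on J3)
#1 stroke→TF1  (0-jn J2 has e-setter on 2)
#0 stroke→J1  (TF1: transformer flips bond 1)
#5 stroke→I1  (J1: last free bond brings flow in)

β0 stroke→J1
β1 stroke→TF1
β2 stroke→J2
β3 stroke→J3
β4 stroke→J1
β5 stroke→I1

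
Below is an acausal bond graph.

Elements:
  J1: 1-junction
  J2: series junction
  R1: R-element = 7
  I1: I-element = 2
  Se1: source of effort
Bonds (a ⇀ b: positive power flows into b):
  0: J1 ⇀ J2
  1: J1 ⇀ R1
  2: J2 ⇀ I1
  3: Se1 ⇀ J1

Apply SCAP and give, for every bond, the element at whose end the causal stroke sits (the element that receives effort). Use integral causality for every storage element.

#3 |J1  (Se1 (Se) sets effort on bond)
#2 |I1  (I1 integral (f out))
#0 |J2  (common-f at J2 fixed by 2)
#1 |J1  (common-f at J1 fixed by 0)

β0 →J2
β1 →J1
β2 →I1
β3 →J1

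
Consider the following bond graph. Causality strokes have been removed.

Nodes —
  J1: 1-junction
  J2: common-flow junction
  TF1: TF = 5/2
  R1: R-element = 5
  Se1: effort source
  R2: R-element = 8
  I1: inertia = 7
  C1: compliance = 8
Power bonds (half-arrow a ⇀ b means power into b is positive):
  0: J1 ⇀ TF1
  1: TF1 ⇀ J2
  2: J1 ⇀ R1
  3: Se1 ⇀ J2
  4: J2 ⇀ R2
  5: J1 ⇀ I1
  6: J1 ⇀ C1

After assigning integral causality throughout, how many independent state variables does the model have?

b3 →J2  (Se1: effort source, stroke at far end)
b5 →I1  (prefer integral on I1)
b0 →J1  (1-jn J1 has f-setter on 5)
b2 →J1  (J1: bond 5 brought flow, rest push out)
b6 →J1  (common-f at J1 fixed by 5)
b1 →TF1  (TF1: transformer flips bond 0)
b4 →J2  (common-f at J2 fixed by 1)

2  (C1, I1 all integral)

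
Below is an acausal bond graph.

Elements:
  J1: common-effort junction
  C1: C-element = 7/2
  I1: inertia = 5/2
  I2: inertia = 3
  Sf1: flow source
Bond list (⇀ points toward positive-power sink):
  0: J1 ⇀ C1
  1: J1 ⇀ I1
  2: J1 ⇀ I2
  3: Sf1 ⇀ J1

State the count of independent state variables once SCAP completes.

b3 stroke at Sf1  (source Sf1 imposes f)
b0 stroke at J1  (prefer integral on C1)
b1 stroke at I1  (0-jn J1 has e-setter on 0)
b2 stroke at I2  (0-jn J1 has e-setter on 0)

3  (C1, I1, I2 all integral)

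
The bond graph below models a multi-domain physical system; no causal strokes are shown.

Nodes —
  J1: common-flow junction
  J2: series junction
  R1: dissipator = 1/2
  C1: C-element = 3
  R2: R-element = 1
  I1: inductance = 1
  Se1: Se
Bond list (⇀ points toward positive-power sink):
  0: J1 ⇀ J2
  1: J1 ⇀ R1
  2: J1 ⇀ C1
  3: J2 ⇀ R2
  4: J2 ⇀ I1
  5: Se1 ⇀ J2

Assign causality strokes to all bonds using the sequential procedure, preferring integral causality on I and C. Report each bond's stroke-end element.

b0 |J2
b1 |J1
b2 |J1
b3 |J2
b4 |I1
b5 |J2

#5 stroke at J2  (source Se1 imposes e)
#2 stroke at J1  (C1 integral (e out))
#4 stroke at I1  (prefer integral on I1)
#0 stroke at J2  (1-jn J2 has f-setter on 4)
#3 stroke at J2  (J2 flow already set via bond 4)
#1 stroke at J1  (1-jn J1 has f-setter on 0)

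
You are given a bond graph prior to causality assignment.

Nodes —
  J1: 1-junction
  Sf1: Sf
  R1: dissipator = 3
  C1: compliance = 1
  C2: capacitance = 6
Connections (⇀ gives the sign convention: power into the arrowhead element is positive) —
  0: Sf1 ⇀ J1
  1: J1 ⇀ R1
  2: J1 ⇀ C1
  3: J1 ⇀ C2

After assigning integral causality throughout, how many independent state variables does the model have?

#0 stroke→Sf1  (Sf1: flow source, stroke at near end)
#1 stroke→J1  (J1 flow already set via bond 0)
#2 stroke→J1  (J1 flow already set via bond 0)
#3 stroke→J1  (1-jn J1 has f-setter on 0)

2  (C1, C2 all integral)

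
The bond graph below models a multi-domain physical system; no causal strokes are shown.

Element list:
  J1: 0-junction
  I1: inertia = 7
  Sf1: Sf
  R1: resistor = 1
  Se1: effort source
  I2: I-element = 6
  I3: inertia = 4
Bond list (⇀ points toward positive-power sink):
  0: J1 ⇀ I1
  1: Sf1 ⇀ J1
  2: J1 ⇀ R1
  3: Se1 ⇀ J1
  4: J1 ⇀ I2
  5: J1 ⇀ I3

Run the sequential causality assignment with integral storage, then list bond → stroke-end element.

#0 stroke→I1
#1 stroke→Sf1
#2 stroke→R1
#3 stroke→J1
#4 stroke→I2
#5 stroke→I3

b1 →Sf1  (Sf1: flow source, stroke at near end)
b3 →J1  (source Se1 imposes e)
b0 →I1  (common-e at J1 fixed by 3)
b2 →R1  (J1: bond 3 brought effort, rest push out)
b4 →I2  (common-e at J1 fixed by 3)
b5 →I3  (common-e at J1 fixed by 3)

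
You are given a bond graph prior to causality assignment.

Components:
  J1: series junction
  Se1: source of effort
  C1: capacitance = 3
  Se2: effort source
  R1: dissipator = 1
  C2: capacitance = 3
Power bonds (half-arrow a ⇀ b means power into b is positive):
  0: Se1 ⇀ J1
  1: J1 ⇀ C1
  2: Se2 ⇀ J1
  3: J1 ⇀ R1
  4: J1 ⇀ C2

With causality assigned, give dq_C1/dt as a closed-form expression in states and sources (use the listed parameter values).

bond 0 stroke at J1  (source Se1 imposes e)
bond 2 stroke at J1  (Se2 (Se) sets effort on bond)
bond 1 stroke at J1  (C1 integral (e out))
bond 4 stroke at J1  (C2: C, integral causality)
bond 3 stroke at R1  (J1: last free bond brings flow in)

dq_C1/dt = E_Se1 + E_Se2 - q_C1/3 - q_C2/3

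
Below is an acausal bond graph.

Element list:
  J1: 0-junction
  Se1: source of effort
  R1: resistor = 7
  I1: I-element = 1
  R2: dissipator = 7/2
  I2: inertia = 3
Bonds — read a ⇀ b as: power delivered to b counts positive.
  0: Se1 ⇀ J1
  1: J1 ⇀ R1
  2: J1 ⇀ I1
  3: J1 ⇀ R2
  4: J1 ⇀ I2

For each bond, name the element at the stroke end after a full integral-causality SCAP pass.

bond 0 stroke at J1  (Se1 fixes effort; stroke away)
bond 1 stroke at R1  (0-jn J1 has e-setter on 0)
bond 2 stroke at I1  (0-jn J1 has e-setter on 0)
bond 3 stroke at R2  (common-e at J1 fixed by 0)
bond 4 stroke at I2  (J1: bond 0 brought effort, rest push out)

b0 stroke→J1
b1 stroke→R1
b2 stroke→I1
b3 stroke→R2
b4 stroke→I2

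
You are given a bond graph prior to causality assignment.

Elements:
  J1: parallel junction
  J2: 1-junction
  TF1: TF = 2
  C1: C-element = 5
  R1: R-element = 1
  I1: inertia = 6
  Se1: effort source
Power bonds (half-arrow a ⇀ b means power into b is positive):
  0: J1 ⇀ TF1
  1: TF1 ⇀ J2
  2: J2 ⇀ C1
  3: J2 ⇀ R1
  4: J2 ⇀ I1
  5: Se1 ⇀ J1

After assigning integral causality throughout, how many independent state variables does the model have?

2  (C1, I1 all integral)

β5 stroke→J1  (Se1: effort source, stroke at far end)
β0 stroke→TF1  (J1: bond 5 brought effort, rest push out)
β1 stroke→J2  (TF TF1: opposite of bond 0)
β2 stroke→J2  (C1 outputs effort q/C1)
β4 stroke→I1  (I1 integral (f out))
β3 stroke→J2  (J2: bond 4 brought flow, rest push out)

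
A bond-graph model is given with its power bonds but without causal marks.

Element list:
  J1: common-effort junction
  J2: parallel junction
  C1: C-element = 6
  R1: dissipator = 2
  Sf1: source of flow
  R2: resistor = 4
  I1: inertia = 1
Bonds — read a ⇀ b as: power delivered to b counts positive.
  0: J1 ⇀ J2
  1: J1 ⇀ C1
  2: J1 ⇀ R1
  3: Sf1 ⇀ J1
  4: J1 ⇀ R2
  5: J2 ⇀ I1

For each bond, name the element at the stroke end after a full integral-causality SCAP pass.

#3 stroke at Sf1  (Sf1: flow source, stroke at near end)
#1 stroke at J1  (C1 integral (e out))
#0 stroke at J2  (common-e at J1 fixed by 1)
#2 stroke at R1  (common-e at J1 fixed by 1)
#4 stroke at R2  (J1 effort already set via bond 1)
#5 stroke at I1  (common-e at J2 fixed by 0)

bond 0 →J2
bond 1 →J1
bond 2 →R1
bond 3 →Sf1
bond 4 →R2
bond 5 →I1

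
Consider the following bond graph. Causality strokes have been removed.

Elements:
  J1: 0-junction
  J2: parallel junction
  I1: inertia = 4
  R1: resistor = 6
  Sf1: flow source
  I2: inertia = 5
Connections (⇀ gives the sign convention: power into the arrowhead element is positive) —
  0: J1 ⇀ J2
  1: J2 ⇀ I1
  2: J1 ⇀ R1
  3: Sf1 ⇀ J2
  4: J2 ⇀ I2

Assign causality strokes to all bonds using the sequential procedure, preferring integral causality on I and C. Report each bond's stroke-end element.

#3 stroke at Sf1  (Sf1: flow source, stroke at near end)
#1 stroke at I1  (I1 integral (f out))
#4 stroke at I2  (I2 outputs flow p/I2)
#0 stroke at J2  (J2: last free bond brings effort in)
#2 stroke at J1  (J1: last free bond brings effort in)

#0 stroke at J2
#1 stroke at I1
#2 stroke at J1
#3 stroke at Sf1
#4 stroke at I2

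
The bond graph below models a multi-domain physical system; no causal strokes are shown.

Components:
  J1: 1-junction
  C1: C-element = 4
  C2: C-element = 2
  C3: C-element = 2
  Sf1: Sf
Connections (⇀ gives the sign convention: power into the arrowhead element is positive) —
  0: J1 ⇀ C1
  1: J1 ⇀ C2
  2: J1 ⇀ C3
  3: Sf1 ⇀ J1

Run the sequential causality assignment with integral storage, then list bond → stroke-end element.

β3 stroke→Sf1  (Sf1 fixes flow; stroke at Sf1)
β0 stroke→J1  (J1 flow already set via bond 3)
β1 stroke→J1  (J1: bond 3 brought flow, rest push out)
β2 stroke→J1  (J1: bond 3 brought flow, rest push out)

#0 stroke→J1
#1 stroke→J1
#2 stroke→J1
#3 stroke→Sf1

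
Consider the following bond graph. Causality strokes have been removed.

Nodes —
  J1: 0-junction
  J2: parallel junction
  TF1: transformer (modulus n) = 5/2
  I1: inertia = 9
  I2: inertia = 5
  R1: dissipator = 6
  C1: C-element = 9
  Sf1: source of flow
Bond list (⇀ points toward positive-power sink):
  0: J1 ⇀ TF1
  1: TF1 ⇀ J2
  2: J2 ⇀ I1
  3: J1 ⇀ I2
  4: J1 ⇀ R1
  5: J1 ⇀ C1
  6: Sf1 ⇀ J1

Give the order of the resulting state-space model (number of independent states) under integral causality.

bond 6 stroke at Sf1  (Sf1: flow source, stroke at near end)
bond 2 stroke at I1  (I1: I, integral causality)
bond 1 stroke at J2  (J2 needs exactly one e-in)
bond 0 stroke at TF1  (TF TF1: opposite of bond 1)
bond 3 stroke at I2  (prefer integral on I2)
bond 5 stroke at J1  (C1: C, integral causality)
bond 4 stroke at R1  (J1: bond 5 brought effort, rest push out)

3  (C1, I1, I2 all integral)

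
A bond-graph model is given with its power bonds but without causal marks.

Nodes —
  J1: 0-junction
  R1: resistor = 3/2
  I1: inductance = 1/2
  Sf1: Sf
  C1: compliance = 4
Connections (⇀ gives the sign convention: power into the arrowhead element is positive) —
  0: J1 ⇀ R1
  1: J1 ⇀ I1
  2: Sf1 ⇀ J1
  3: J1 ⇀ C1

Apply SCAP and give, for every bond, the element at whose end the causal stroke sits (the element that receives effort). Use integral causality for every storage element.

#2 stroke→Sf1  (Sf1 (Sf) sets flow on bond)
#1 stroke→I1  (I1: I, integral causality)
#3 stroke→J1  (prefer integral on C1)
#0 stroke→R1  (common-e at J1 fixed by 3)

β0 →R1
β1 →I1
β2 →Sf1
β3 →J1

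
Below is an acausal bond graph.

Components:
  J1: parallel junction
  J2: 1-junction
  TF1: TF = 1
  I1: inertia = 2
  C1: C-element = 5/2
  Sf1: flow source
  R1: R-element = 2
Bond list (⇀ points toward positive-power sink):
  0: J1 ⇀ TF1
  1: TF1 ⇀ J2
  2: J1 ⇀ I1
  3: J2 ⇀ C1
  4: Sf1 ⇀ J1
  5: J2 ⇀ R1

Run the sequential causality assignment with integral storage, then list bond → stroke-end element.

b4 |Sf1  (source Sf1 imposes f)
b2 |I1  (prefer integral on I1)
b0 |J1  (J1 needs exactly one e-in)
b1 |TF1  (TF TF1: opposite of bond 0)
b3 |J2  (common-f at J2 fixed by 1)
b5 |J2  (1-jn J2 has f-setter on 1)

b0 →J1
b1 →TF1
b2 →I1
b3 →J2
b4 →Sf1
b5 →J2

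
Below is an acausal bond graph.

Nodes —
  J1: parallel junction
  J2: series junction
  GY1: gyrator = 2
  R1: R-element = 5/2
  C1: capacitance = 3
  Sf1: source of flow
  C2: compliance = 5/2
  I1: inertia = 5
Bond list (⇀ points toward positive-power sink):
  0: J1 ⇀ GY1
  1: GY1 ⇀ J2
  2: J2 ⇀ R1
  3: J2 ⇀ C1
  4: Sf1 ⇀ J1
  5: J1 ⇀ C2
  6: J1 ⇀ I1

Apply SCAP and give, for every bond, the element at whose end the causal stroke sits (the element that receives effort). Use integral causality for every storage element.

bond 4 |Sf1  (Sf1 fixes flow; stroke at Sf1)
bond 3 |J2  (C1 outputs effort q/C1)
bond 5 |J1  (prefer integral on C2)
bond 0 |GY1  (common-e at J1 fixed by 5)
bond 6 |I1  (0-jn J1 has e-setter on 5)
bond 1 |GY1  (GY1 both-in/both-out from 0)
bond 2 |J2  (1-jn J2 has f-setter on 1)

#0 |GY1
#1 |GY1
#2 |J2
#3 |J2
#4 |Sf1
#5 |J1
#6 |I1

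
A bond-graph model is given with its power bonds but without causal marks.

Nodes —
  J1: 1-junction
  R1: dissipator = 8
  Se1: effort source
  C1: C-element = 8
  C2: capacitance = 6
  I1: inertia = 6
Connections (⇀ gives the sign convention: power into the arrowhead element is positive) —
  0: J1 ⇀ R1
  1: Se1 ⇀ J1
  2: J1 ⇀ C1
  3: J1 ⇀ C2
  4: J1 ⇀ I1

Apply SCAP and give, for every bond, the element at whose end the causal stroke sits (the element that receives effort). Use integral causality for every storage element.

bond 0 →J1
bond 1 →J1
bond 2 →J1
bond 3 →J1
bond 4 →I1

#1 →J1  (Se1 fixes effort; stroke away)
#2 →J1  (C1 outputs effort q/C1)
#3 →J1  (C2: C, integral causality)
#4 →I1  (I1 outputs flow p/I1)
#0 →J1  (J1 flow already set via bond 4)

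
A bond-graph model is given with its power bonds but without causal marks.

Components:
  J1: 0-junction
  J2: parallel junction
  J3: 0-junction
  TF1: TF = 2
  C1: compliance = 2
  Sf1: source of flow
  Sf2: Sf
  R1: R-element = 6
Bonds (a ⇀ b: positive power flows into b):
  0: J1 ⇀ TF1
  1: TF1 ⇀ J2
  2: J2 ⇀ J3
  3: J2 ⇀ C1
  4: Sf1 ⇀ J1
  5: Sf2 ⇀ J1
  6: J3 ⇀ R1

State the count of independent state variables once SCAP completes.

1  (C1 all integral)

#4 →Sf1  (source Sf1 imposes f)
#5 →Sf2  (source Sf2 imposes f)
#0 →J1  (J1: last free bond brings effort in)
#1 →TF1  (TF1 one-in-one-out from 0)
#3 →J2  (prefer integral on C1)
#2 →J3  (common-e at J2 fixed by 3)
#6 →R1  (common-e at J3 fixed by 2)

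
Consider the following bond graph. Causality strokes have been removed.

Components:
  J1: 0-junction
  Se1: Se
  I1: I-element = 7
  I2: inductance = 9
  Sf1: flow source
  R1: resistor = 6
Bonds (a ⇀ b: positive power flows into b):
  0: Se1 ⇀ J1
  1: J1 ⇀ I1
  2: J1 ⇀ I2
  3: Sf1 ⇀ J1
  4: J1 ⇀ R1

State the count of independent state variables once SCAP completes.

b0 |J1  (Se1 fixes effort; stroke away)
b3 |Sf1  (Sf1 (Sf) sets flow on bond)
b1 |I1  (J1: bond 0 brought effort, rest push out)
b2 |I2  (J1: bond 0 brought effort, rest push out)
b4 |R1  (J1 effort already set via bond 0)

2  (I1, I2 all integral)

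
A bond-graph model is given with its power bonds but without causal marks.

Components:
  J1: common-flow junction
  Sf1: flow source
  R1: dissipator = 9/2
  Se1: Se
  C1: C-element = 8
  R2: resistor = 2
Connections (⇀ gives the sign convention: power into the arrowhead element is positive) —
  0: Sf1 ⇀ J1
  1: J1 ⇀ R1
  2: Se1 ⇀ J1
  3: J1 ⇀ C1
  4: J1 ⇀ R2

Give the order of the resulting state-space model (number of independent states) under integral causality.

1  (C1 all integral)

b0 stroke at Sf1  (Sf1: flow source, stroke at near end)
b2 stroke at J1  (Se1 fixes effort; stroke away)
b1 stroke at J1  (common-f at J1 fixed by 0)
b3 stroke at J1  (1-jn J1 has f-setter on 0)
b4 stroke at J1  (J1: bond 0 brought flow, rest push out)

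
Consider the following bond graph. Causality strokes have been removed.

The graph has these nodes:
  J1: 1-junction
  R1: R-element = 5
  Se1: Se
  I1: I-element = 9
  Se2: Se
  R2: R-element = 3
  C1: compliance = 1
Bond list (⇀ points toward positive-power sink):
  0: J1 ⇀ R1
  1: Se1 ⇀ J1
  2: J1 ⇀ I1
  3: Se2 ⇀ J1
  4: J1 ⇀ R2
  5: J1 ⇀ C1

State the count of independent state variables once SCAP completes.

b1 stroke at J1  (Se1 (Se) sets effort on bond)
b3 stroke at J1  (Se2: effort source, stroke at far end)
b2 stroke at I1  (I1 outputs flow p/I1)
b0 stroke at J1  (J1: bond 2 brought flow, rest push out)
b4 stroke at J1  (common-f at J1 fixed by 2)
b5 stroke at J1  (J1: bond 2 brought flow, rest push out)

2  (C1, I1 all integral)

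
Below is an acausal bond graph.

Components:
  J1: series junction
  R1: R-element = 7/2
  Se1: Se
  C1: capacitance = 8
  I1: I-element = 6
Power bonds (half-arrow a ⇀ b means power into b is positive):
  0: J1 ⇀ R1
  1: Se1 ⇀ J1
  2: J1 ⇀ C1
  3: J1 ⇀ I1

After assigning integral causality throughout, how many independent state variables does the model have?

b1 stroke at J1  (Se1 fixes effort; stroke away)
b2 stroke at J1  (C1: C, integral causality)
b3 stroke at I1  (prefer integral on I1)
b0 stroke at J1  (1-jn J1 has f-setter on 3)

2  (C1, I1 all integral)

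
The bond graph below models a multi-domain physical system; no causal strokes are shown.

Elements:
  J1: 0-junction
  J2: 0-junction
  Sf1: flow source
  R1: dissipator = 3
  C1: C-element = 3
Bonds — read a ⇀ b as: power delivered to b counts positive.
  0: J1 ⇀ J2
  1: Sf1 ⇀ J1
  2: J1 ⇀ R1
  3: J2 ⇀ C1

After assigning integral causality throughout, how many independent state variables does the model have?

1  (C1 all integral)

b1 stroke at Sf1  (Sf1 fixes flow; stroke at Sf1)
b3 stroke at J2  (C1 outputs effort q/C1)
b0 stroke at J1  (J2 effort already set via bond 3)
b2 stroke at R1  (J1 effort already set via bond 0)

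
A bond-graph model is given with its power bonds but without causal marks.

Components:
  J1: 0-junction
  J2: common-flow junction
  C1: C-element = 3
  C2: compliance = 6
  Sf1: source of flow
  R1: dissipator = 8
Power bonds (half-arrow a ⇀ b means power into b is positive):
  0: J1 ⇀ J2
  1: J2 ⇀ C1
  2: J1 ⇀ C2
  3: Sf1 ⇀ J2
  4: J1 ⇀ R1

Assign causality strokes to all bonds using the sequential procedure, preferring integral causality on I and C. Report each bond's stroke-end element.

bond 3 stroke at Sf1  (Sf1 (Sf) sets flow on bond)
bond 0 stroke at J2  (1-jn J2 has f-setter on 3)
bond 1 stroke at J2  (1-jn J2 has f-setter on 3)
bond 2 stroke at J1  (C2: C, integral causality)
bond 4 stroke at R1  (J1 effort already set via bond 2)

bond 0 |J2
bond 1 |J2
bond 2 |J1
bond 3 |Sf1
bond 4 |R1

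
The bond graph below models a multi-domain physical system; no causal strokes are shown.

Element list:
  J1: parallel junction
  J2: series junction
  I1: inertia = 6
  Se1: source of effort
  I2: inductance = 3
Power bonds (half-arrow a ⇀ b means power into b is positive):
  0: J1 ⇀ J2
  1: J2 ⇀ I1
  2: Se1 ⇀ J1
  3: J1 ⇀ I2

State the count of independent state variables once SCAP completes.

2  (I1, I2 all integral)

bond 2 stroke→J1  (Se1 fixes effort; stroke away)
bond 0 stroke→J2  (J1: bond 2 brought effort, rest push out)
bond 3 stroke→I2  (common-e at J1 fixed by 2)
bond 1 stroke→I1  (J2: last free bond brings flow in)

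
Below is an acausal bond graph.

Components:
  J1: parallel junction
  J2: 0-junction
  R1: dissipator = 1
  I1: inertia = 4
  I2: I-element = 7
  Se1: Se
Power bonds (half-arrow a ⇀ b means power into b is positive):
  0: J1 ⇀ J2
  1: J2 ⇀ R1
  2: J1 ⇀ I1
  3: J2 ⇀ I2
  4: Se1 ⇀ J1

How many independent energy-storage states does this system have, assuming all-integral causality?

β4 →J1  (Se1 fixes effort; stroke away)
β0 →J2  (0-jn J1 has e-setter on 4)
β2 →I1  (J1: bond 4 brought effort, rest push out)
β1 →R1  (J2: bond 0 brought effort, rest push out)
β3 →I2  (common-e at J2 fixed by 0)

2  (I1, I2 all integral)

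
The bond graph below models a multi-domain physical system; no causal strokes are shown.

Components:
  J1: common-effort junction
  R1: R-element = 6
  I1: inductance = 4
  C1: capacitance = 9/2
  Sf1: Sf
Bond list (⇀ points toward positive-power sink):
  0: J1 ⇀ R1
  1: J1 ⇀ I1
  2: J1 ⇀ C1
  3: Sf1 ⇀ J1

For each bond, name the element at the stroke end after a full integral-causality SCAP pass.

bond 3 |Sf1  (Sf1 fixes flow; stroke at Sf1)
bond 1 |I1  (I1: I, integral causality)
bond 2 |J1  (prefer integral on C1)
bond 0 |R1  (common-e at J1 fixed by 2)

#0 |R1
#1 |I1
#2 |J1
#3 |Sf1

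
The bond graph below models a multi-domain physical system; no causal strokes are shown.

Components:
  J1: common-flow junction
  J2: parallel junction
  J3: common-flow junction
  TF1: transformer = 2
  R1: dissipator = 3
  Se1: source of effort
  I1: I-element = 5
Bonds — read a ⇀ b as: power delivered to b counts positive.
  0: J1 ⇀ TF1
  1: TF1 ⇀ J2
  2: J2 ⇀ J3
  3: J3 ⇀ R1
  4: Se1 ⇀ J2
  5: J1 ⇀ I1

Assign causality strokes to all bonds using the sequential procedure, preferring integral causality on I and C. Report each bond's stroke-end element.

b4 stroke at J2  (Se1 (Se) sets effort on bond)
b1 stroke at TF1  (common-e at J2 fixed by 4)
b2 stroke at J3  (common-e at J2 fixed by 4)
b3 stroke at R1  (only one flow-in slot at J3)
b0 stroke at J1  (TF TF1: opposite of bond 1)
b5 stroke at I1  (J1: last free bond brings flow in)

#0 stroke→J1
#1 stroke→TF1
#2 stroke→J3
#3 stroke→R1
#4 stroke→J2
#5 stroke→I1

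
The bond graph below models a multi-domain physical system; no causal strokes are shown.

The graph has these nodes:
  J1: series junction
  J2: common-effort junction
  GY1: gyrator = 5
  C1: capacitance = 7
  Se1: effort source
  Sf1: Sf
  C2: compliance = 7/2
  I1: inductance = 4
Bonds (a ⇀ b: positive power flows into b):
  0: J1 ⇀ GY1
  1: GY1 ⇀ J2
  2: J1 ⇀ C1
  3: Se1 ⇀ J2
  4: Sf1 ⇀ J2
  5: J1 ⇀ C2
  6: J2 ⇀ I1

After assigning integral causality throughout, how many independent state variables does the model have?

b3 →J2  (Se1: effort source, stroke at far end)
b4 →Sf1  (Sf1 (Sf) sets flow on bond)
b1 →GY1  (common-e at J2 fixed by 3)
b6 →I1  (J2: bond 3 brought effort, rest push out)
b0 →GY1  (through GY1, causality inverts; strokes same side of GY1)
b2 →J1  (common-f at J1 fixed by 0)
b5 →J1  (1-jn J1 has f-setter on 0)

3  (C1, C2, I1 all integral)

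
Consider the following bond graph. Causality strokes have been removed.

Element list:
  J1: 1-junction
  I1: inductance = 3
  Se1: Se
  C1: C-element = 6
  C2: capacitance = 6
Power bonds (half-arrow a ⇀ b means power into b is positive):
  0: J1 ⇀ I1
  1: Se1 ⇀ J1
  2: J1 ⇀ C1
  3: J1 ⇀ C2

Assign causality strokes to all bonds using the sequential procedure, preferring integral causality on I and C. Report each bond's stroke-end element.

bond 1 stroke→J1  (Se1 (Se) sets effort on bond)
bond 0 stroke→I1  (I1: I, integral causality)
bond 2 stroke→J1  (1-jn J1 has f-setter on 0)
bond 3 stroke→J1  (1-jn J1 has f-setter on 0)

bond 0 stroke at I1
bond 1 stroke at J1
bond 2 stroke at J1
bond 3 stroke at J1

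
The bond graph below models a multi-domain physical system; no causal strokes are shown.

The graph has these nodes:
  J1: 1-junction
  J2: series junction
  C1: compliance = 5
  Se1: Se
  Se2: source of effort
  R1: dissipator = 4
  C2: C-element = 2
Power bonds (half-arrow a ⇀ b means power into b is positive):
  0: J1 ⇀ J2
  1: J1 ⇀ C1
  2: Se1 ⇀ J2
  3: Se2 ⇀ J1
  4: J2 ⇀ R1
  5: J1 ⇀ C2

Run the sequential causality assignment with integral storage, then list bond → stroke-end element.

#0 →J2
#1 →J1
#2 →J2
#3 →J1
#4 →R1
#5 →J1

b2 stroke→J2  (Se1 fixes effort; stroke away)
b3 stroke→J1  (Se2 fixes effort; stroke away)
b1 stroke→J1  (C1 integral (e out))
b5 stroke→J1  (C2 outputs effort q/C2)
b0 stroke→J2  (closing 1-jn rule on J1)
b4 stroke→R1  (only one flow-in slot at J2)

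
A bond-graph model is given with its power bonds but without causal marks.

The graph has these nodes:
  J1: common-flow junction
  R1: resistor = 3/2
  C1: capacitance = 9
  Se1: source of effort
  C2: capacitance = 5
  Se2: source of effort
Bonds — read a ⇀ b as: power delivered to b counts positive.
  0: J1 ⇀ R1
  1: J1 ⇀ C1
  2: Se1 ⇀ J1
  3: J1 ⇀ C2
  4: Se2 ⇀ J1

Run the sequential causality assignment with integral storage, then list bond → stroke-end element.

b2 stroke→J1  (Se1: effort source, stroke at far end)
b4 stroke→J1  (Se2 fixes effort; stroke away)
b1 stroke→J1  (prefer integral on C1)
b3 stroke→J1  (C2 outputs effort q/C2)
b0 stroke→R1  (closing 1-jn rule on J1)

b0 stroke→R1
b1 stroke→J1
b2 stroke→J1
b3 stroke→J1
b4 stroke→J1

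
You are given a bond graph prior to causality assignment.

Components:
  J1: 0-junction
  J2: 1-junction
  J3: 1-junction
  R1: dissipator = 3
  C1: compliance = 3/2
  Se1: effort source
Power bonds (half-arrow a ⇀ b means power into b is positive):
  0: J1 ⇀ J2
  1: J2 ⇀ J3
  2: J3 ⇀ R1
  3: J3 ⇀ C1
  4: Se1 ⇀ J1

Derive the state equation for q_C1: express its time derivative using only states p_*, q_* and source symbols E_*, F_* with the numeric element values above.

bond 4 stroke→J1  (Se1 fixes effort; stroke away)
bond 0 stroke→J2  (J1: bond 4 brought effort, rest push out)
bond 1 stroke→J3  (only one flow-in slot at J2)
bond 3 stroke→J3  (C1: C, integral causality)
bond 2 stroke→R1  (J3: last free bond brings flow in)

dq_C1/dt = E_Se1/3 - 2*q_C1/9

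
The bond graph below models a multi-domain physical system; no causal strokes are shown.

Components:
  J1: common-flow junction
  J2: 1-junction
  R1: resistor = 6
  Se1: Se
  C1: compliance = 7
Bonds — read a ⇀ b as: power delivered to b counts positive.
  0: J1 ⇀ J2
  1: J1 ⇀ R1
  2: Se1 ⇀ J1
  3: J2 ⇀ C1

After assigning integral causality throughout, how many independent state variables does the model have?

1  (C1 all integral)

β2 stroke at J1  (Se1 (Se) sets effort on bond)
β3 stroke at J2  (prefer integral on C1)
β0 stroke at J1  (only one flow-in slot at J2)
β1 stroke at R1  (closing 1-jn rule on J1)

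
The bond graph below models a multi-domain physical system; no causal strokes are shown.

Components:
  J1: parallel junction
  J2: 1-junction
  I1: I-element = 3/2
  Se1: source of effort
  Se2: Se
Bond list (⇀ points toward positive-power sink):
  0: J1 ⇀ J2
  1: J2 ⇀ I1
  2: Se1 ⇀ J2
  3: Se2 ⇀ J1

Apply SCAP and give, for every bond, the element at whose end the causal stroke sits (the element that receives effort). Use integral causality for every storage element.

b0 stroke→J2
b1 stroke→I1
b2 stroke→J2
b3 stroke→J1

β2 stroke→J2  (source Se1 imposes e)
β3 stroke→J1  (source Se2 imposes e)
β0 stroke→J2  (J1 effort already set via bond 3)
β1 stroke→I1  (J2 needs exactly one f-in)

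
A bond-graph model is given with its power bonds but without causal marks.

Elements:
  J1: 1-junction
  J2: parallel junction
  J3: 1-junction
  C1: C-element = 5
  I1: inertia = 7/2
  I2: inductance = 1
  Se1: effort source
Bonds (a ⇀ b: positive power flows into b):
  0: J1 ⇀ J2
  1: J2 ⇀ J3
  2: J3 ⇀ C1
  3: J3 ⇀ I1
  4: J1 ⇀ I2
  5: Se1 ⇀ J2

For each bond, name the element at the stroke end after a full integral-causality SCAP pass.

#0 |J1
#1 |J3
#2 |J3
#3 |I1
#4 |I2
#5 |J2

b5 stroke→J2  (Se1 fixes effort; stroke away)
b0 stroke→J1  (J2 effort already set via bond 5)
b1 stroke→J3  (0-jn J2 has e-setter on 5)
b4 stroke→I2  (J1: last free bond brings flow in)
b2 stroke→J3  (C1: C, integral causality)
b3 stroke→I1  (J3: last free bond brings flow in)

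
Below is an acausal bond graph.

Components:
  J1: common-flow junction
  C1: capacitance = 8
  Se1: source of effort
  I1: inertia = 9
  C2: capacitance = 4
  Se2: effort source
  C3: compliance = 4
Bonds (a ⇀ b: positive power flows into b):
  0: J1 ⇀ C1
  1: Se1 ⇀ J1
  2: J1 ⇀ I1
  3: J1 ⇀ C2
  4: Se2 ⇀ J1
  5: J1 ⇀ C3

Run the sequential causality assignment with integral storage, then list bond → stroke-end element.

bond 0 stroke at J1
bond 1 stroke at J1
bond 2 stroke at I1
bond 3 stroke at J1
bond 4 stroke at J1
bond 5 stroke at J1

b1 stroke→J1  (Se1 (Se) sets effort on bond)
b4 stroke→J1  (source Se2 imposes e)
b0 stroke→J1  (C1 integral (e out))
b2 stroke→I1  (I1: I, integral causality)
b3 stroke→J1  (J1 flow already set via bond 2)
b5 stroke→J1  (common-f at J1 fixed by 2)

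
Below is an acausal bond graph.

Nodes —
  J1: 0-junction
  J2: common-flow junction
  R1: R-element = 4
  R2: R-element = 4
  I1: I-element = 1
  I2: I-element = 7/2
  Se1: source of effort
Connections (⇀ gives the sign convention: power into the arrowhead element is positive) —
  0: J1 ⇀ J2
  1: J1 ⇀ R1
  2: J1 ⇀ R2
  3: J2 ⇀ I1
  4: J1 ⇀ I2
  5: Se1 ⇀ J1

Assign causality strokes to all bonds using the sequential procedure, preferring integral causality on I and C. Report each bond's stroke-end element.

β0 |J2
β1 |R1
β2 |R2
β3 |I1
β4 |I2
β5 |J1

β5 stroke→J1  (Se1 (Se) sets effort on bond)
β0 stroke→J2  (0-jn J1 has e-setter on 5)
β1 stroke→R1  (0-jn J1 has e-setter on 5)
β2 stroke→R2  (0-jn J1 has e-setter on 5)
β4 stroke→I2  (0-jn J1 has e-setter on 5)
β3 stroke→I1  (only one flow-in slot at J2)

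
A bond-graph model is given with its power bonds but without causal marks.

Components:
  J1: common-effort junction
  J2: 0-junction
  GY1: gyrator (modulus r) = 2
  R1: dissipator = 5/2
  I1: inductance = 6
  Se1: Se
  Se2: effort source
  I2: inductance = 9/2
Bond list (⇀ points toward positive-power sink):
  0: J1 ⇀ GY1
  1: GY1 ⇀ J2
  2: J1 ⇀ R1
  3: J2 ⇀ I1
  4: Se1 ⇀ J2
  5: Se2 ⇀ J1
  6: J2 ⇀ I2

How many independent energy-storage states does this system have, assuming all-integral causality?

2  (I1, I2 all integral)

b4 →J2  (Se1: effort source, stroke at far end)
b5 →J1  (source Se2 imposes e)
b0 →GY1  (common-e at J1 fixed by 5)
b2 →R1  (J1 effort already set via bond 5)
b1 →GY1  (0-jn J2 has e-setter on 4)
b3 →I1  (J2: bond 4 brought effort, rest push out)
b6 →I2  (common-e at J2 fixed by 4)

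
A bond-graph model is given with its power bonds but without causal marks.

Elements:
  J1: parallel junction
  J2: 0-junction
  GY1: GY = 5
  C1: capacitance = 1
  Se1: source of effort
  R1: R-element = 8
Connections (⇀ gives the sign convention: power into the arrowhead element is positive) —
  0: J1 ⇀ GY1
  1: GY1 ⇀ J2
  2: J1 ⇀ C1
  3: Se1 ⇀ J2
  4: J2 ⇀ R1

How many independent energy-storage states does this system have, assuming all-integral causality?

1  (C1 all integral)

β3 stroke→J2  (source Se1 imposes e)
β1 stroke→GY1  (common-e at J2 fixed by 3)
β4 stroke→R1  (common-e at J2 fixed by 3)
β0 stroke→GY1  (through GY1, causality inverts; strokes same side of GY1)
β2 stroke→J1  (only one effort-in slot at J1)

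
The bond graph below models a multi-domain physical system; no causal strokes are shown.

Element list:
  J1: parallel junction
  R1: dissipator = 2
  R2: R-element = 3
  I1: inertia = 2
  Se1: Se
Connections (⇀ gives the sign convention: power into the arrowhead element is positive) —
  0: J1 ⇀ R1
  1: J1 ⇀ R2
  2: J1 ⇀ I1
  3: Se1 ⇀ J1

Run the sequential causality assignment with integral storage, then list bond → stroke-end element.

β0 →R1
β1 →R2
β2 →I1
β3 →J1

#3 →J1  (Se1: effort source, stroke at far end)
#0 →R1  (J1 effort already set via bond 3)
#1 →R2  (common-e at J1 fixed by 3)
#2 →I1  (common-e at J1 fixed by 3)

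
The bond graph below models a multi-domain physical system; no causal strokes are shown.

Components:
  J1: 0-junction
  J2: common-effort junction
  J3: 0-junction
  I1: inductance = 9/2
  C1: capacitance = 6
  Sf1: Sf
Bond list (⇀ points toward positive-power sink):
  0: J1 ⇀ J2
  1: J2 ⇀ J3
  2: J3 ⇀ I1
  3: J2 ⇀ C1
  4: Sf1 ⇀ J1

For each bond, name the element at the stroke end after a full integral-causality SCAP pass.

β0 stroke at J1
β1 stroke at J3
β2 stroke at I1
β3 stroke at J2
β4 stroke at Sf1

#4 stroke at Sf1  (source Sf1 imposes f)
#0 stroke at J1  (only one effort-in slot at J1)
#2 stroke at I1  (I1 outputs flow p/I1)
#1 stroke at J3  (J3 needs exactly one e-in)
#3 stroke at J2  (only one effort-in slot at J2)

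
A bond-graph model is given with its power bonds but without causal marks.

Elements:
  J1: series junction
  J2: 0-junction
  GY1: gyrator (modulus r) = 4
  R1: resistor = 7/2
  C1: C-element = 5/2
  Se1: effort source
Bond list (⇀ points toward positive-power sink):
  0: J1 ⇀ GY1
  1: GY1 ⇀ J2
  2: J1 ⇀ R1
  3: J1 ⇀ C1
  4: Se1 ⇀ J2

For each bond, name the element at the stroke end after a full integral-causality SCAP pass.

#0 stroke at GY1
#1 stroke at GY1
#2 stroke at J1
#3 stroke at J1
#4 stroke at J2

bond 4 stroke→J2  (Se1 fixes effort; stroke away)
bond 1 stroke→GY1  (common-e at J2 fixed by 4)
bond 0 stroke→GY1  (through GY1, causality inverts; strokes same side of GY1)
bond 2 stroke→J1  (1-jn J1 has f-setter on 0)
bond 3 stroke→J1  (1-jn J1 has f-setter on 0)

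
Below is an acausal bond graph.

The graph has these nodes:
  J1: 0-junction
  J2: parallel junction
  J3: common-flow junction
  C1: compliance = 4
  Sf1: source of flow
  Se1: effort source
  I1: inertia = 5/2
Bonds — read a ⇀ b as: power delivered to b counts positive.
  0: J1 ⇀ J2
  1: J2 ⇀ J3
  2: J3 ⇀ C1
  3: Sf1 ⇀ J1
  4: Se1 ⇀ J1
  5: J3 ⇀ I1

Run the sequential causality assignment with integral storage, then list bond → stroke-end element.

#3 stroke→Sf1  (source Sf1 imposes f)
#4 stroke→J1  (Se1 fixes effort; stroke away)
#0 stroke→J2  (0-jn J1 has e-setter on 4)
#1 stroke→J3  (common-e at J2 fixed by 0)
#2 stroke→J3  (C1 outputs effort q/C1)
#5 stroke→I1  (only one flow-in slot at J3)

#0 stroke→J2
#1 stroke→J3
#2 stroke→J3
#3 stroke→Sf1
#4 stroke→J1
#5 stroke→I1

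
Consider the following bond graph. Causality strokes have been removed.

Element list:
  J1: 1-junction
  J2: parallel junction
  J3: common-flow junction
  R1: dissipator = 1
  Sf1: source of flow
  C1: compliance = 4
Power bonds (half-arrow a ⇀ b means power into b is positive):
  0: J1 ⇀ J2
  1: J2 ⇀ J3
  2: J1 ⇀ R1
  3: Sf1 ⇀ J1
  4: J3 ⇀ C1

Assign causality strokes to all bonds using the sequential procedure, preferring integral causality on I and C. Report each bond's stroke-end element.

bond 0 |J1
bond 1 |J2
bond 2 |J1
bond 3 |Sf1
bond 4 |J3

β3 stroke at Sf1  (Sf1 (Sf) sets flow on bond)
β0 stroke at J1  (1-jn J1 has f-setter on 3)
β2 stroke at J1  (1-jn J1 has f-setter on 3)
β1 stroke at J2  (only one effort-in slot at J2)
β4 stroke at J3  (J3 flow already set via bond 1)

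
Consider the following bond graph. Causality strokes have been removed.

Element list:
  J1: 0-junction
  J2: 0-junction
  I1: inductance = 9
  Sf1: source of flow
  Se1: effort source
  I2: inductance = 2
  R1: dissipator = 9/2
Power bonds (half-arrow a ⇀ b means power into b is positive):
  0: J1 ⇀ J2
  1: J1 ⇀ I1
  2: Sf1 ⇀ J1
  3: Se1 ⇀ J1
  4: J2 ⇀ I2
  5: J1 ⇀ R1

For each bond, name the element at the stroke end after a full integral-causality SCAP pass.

b0 |J2
b1 |I1
b2 |Sf1
b3 |J1
b4 |I2
b5 |R1

b2 stroke at Sf1  (source Sf1 imposes f)
b3 stroke at J1  (Se1 fixes effort; stroke away)
b0 stroke at J2  (J1 effort already set via bond 3)
b1 stroke at I1  (0-jn J1 has e-setter on 3)
b5 stroke at R1  (J1 effort already set via bond 3)
b4 stroke at I2  (0-jn J2 has e-setter on 0)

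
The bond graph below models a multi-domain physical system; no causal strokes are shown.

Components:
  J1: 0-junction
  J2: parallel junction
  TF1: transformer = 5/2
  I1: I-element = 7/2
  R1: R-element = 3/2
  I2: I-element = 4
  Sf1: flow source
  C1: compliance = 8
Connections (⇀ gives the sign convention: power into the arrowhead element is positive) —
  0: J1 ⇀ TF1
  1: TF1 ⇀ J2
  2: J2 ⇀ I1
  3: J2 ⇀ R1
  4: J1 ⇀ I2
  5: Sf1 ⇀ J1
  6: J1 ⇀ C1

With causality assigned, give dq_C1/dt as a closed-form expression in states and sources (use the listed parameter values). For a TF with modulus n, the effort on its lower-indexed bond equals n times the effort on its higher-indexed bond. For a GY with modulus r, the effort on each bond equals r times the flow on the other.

dq_C1/dt = F_Sf1 - 4*p_I1/35 - p_I2/4 - q_C1/75

#5 stroke→Sf1  (Sf1: flow source, stroke at near end)
#2 stroke→I1  (I1 outputs flow p/I1)
#4 stroke→I2  (prefer integral on I2)
#6 stroke→J1  (C1: C, integral causality)
#0 stroke→TF1  (common-e at J1 fixed by 6)
#1 stroke→J2  (TF1: transformer flips bond 0)
#3 stroke→R1  (0-jn J2 has e-setter on 1)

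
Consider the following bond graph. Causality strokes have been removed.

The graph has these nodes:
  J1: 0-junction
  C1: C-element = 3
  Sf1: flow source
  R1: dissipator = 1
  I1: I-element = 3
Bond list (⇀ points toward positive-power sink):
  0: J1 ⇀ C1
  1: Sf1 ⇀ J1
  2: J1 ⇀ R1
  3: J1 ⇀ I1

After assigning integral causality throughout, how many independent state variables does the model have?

2  (C1, I1 all integral)

#1 |Sf1  (Sf1 fixes flow; stroke at Sf1)
#0 |J1  (C1 integral (e out))
#2 |R1  (J1 effort already set via bond 0)
#3 |I1  (J1 effort already set via bond 0)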